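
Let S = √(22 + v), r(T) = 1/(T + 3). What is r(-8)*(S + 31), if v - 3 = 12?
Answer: -31/5 - √37/5 ≈ -7.4165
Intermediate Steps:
v = 15 (v = 3 + 12 = 15)
r(T) = 1/(3 + T)
S = √37 (S = √(22 + 15) = √37 ≈ 6.0828)
r(-8)*(S + 31) = (√37 + 31)/(3 - 8) = (31 + √37)/(-5) = -(31 + √37)/5 = -31/5 - √37/5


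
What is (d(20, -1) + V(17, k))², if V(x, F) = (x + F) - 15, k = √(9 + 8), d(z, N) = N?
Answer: (1 + √17)² ≈ 26.246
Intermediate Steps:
k = √17 ≈ 4.1231
V(x, F) = -15 + F + x (V(x, F) = (F + x) - 15 = -15 + F + x)
(d(20, -1) + V(17, k))² = (-1 + (-15 + √17 + 17))² = (-1 + (2 + √17))² = (1 + √17)²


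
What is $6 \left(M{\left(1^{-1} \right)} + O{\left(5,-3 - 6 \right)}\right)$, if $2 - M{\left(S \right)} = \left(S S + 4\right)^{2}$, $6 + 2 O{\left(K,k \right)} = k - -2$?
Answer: $-177$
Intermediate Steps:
$O{\left(K,k \right)} = -2 + \frac{k}{2}$ ($O{\left(K,k \right)} = -3 + \frac{k - -2}{2} = -3 + \frac{k + 2}{2} = -3 + \frac{2 + k}{2} = -3 + \left(1 + \frac{k}{2}\right) = -2 + \frac{k}{2}$)
$M{\left(S \right)} = 2 - \left(4 + S^{2}\right)^{2}$ ($M{\left(S \right)} = 2 - \left(S S + 4\right)^{2} = 2 - \left(S^{2} + 4\right)^{2} = 2 - \left(4 + S^{2}\right)^{2}$)
$6 \left(M{\left(1^{-1} \right)} + O{\left(5,-3 - 6 \right)}\right) = 6 \left(\left(2 - \left(4 + \left(1^{-1}\right)^{2}\right)^{2}\right) + \left(-2 + \frac{-3 - 6}{2}\right)\right) = 6 \left(\left(2 - \left(4 + 1^{2}\right)^{2}\right) + \left(-2 + \frac{-3 - 6}{2}\right)\right) = 6 \left(\left(2 - \left(4 + 1\right)^{2}\right) + \left(-2 + \frac{1}{2} \left(-9\right)\right)\right) = 6 \left(\left(2 - 5^{2}\right) - \frac{13}{2}\right) = 6 \left(\left(2 - 25\right) - \frac{13}{2}\right) = 6 \left(-23 - \frac{13}{2}\right) = 6 \left(- \frac{59}{2}\right) = -177$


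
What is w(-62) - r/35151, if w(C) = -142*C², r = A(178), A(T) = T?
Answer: -19187103226/35151 ≈ -5.4585e+5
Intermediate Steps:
r = 178
w(-62) - r/35151 = -142*(-62)² - 178/35151 = -142*3844 - 178/35151 = -545848 - 1*178/35151 = -545848 - 178/35151 = -19187103226/35151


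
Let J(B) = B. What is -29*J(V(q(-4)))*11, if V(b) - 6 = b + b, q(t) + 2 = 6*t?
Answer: 14674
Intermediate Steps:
q(t) = -2 + 6*t
V(b) = 6 + 2*b (V(b) = 6 + (b + b) = 6 + 2*b)
-29*J(V(q(-4)))*11 = -29*(6 + 2*(-2 + 6*(-4)))*11 = -29*(6 + 2*(-2 - 24))*11 = -29*(6 + 2*(-26))*11 = -29*(6 - 52)*11 = -29*(-46)*11 = 1334*11 = 14674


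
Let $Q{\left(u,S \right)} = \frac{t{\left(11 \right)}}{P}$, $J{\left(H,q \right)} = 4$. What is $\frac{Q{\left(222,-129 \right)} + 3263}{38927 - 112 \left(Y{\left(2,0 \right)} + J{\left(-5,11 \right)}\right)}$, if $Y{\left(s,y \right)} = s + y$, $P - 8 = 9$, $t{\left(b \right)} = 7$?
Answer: $\frac{55478}{650335} \approx 0.085307$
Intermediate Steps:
$P = 17$ ($P = 8 + 9 = 17$)
$Q{\left(u,S \right)} = \frac{7}{17}$
$\frac{Q{\left(222,-129 \right)} + 3263}{38927 - 112 \left(Y{\left(2,0 \right)} + J{\left(-5,11 \right)}\right)} = \frac{\frac{7}{17} + 3263}{38927 - 112 \left(\left(2 + 0\right) + 4\right)} = \frac{55478}{17 \left(38927 - 112 \left(2 + 4\right)\right)} = \frac{55478}{17 \left(38927 - 672\right)} = \frac{55478}{17 \cdot 38255} = \frac{55478}{17} \cdot \frac{1}{38255} = \frac{55478}{650335}$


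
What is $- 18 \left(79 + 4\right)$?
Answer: $-1494$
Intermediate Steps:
$- 18 \left(79 + 4\right) = \left(-18\right) 83 = -1494$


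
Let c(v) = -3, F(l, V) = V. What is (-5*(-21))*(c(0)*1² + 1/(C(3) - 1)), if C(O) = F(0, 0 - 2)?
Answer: -350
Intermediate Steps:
C(O) = -2 (C(O) = 0 - 2 = -2)
(-5*(-21))*(c(0)*1² + 1/(C(3) - 1)) = (-5*(-21))*(-3*1² + 1/(-2 - 1)) = 105*(-3*1 + 1/(-3)) = 105*(-3 - ⅓) = 105*(-10/3) = -350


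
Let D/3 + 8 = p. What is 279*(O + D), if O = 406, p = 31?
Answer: 132525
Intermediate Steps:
D = 69 (D = -24 + 3*31 = -24 + 93 = 69)
279*(O + D) = 279*(406 + 69) = 279*475 = 132525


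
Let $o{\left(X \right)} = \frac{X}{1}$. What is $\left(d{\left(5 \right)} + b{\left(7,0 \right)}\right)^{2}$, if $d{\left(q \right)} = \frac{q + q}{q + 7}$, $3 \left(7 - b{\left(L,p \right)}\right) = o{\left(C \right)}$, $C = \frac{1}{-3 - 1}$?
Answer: $\frac{9025}{144} \approx 62.674$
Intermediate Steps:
$C = - \frac{1}{4}$ ($C = \frac{1}{-4} = - \frac{1}{4} \approx -0.25$)
$o{\left(X \right)} = X$ ($o{\left(X \right)} = X 1 = X$)
$b{\left(L,p \right)} = \frac{85}{12}$ ($b{\left(L,p \right)} = 7 - - \frac{1}{12} = 7 + \frac{1}{12} = \frac{85}{12}$)
$d{\left(q \right)} = \frac{2 q}{7 + q}$
$\left(d{\left(5 \right)} + b{\left(7,0 \right)}\right)^{2} = \left(2 \cdot 5 \frac{1}{7 + 5} + \frac{85}{12}\right)^{2} = \left(2 \cdot 5 \cdot \frac{1}{12} + \frac{85}{12}\right)^{2} = \left(\frac{5}{6} + \frac{85}{12}\right)^{2} = \left(\frac{95}{12}\right)^{2} = \frac{9025}{144}$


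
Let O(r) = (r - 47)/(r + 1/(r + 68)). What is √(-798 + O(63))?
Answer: I*√13587313846/4127 ≈ 28.244*I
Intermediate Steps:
O(r) = (-47 + r)/(r + 1/(68 + r))
√(-798 + O(63)) = √(-798 + (-3196 + 63² + 21*63)/(1 + 63² + 68*63)) = √(-798 + (-3196 + 3969 + 1323)/(1 + 3969 + 4284)) = √(-798 + 2096/8254) = √(-798 + (1/8254)*2096) = √(-798 + 1048/4127) = √(-3292298/4127) = I*√13587313846/4127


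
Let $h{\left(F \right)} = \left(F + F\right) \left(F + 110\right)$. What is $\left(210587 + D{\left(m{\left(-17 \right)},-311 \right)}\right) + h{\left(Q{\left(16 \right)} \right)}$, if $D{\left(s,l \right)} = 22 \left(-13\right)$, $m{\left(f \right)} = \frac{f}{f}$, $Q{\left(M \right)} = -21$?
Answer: $206563$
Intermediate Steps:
$m{\left(f \right)} = 1$
$D{\left(s,l \right)} = -286$
$h{\left(F \right)} = 2 F \left(110 + F\right)$
$\left(210587 + D{\left(m{\left(-17 \right)},-311 \right)}\right) + h{\left(Q{\left(16 \right)} \right)} = \left(210587 - 286\right) + 2 \left(-21\right) \left(110 - 21\right) = 210301 + 2 \left(-21\right) 89 = 210301 - 3738 = 206563$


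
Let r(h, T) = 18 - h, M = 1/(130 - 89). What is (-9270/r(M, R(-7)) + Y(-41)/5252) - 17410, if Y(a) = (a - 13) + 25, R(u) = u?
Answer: -69385453853/3870724 ≈ -17926.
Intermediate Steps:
M = 1/41 ≈ 0.024390
Y(a) = 12 + a (Y(a) = (-13 + a) + 25 = 12 + a)
(-9270/r(M, R(-7)) + Y(-41)/5252) - 17410 = (-9270/(18 - 1*1/41) + (12 - 41)/5252) - 17410 = (-9270/(18 - 1/41) - 29*1/5252) - 17410 = (-9270/737/41 - 29/5252) - 17410 = (-9270*41/737 - 29/5252) - 17410 = (-380070/737 - 29/5252) - 17410 = -1996149013/3870724 - 17410 = -69385453853/3870724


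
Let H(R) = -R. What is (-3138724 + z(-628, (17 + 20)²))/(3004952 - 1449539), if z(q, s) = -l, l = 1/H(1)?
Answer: -1046241/518471 ≈ -2.0179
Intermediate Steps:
l = -1 (l = 1/(-1*1) = 1/(-1) = -1)
z(q, s) = 1 (z(q, s) = -1*(-1) = 1)
(-3138724 + z(-628, (17 + 20)²))/(3004952 - 1449539) = (-3138724 + 1)/(3004952 - 1449539) = -3138723/1555413 = -3138723*1/1555413 = -1046241/518471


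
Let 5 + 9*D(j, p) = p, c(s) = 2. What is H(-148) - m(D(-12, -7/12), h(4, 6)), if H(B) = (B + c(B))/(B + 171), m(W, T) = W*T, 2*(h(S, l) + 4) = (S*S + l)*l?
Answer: 39887/1242 ≈ 32.115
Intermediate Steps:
D(j, p) = -5/9 + p/9
h(S, l) = -4 + l*(l + S²)/2 (h(S, l) = -4 + ((S*S + l)*l)/2 = -4 + ((S² + l)*l)/2 = -4 + ((l + S²)*l)/2 = -4 + (l*(l + S²))/2 = -4 + l*(l + S²)/2)
m(W, T) = T*W
H(B) = (2 + B)/(171 + B) (H(B) = (B + 2)/(B + 171) = (2 + B)/(171 + B))
H(-148) - m(D(-12, -7/12), h(4, 6)) = (2 - 148)/(171 - 148) - (-4 + (½)*6² + (½)*6*4²)*(-5/9 + (-7/12)/9) = -146/23 - (-4 + (½)*36 + (½)*6*16)*(-5/9 + (-7*1/12)/9) = (1/23)*(-146) - (-4 + 18 + 48)*(-5/9 + (⅑)*(-7/12)) = -146/23 - 62*(-5/9 - 7/108) = -146/23 - 62*(-67)/108 = -146/23 - 1*(-2077/54) = -146/23 + 2077/54 = 39887/1242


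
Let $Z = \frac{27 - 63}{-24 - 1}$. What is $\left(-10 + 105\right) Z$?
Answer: $\frac{684}{5} \approx 136.8$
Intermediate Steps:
$Z = \frac{36}{25}$ ($Z = - \frac{36}{-25} = \left(-36\right) \left(- \frac{1}{25}\right) = \frac{36}{25} \approx 1.44$)
$\left(-10 + 105\right) Z = \left(-10 + 105\right) \frac{36}{25} = 95 \cdot \frac{36}{25} = \frac{684}{5}$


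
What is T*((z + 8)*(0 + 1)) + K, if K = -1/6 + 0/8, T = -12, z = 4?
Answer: -865/6 ≈ -144.17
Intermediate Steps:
K = -⅙ (K = -1*⅙ + 0*(⅛) = -⅙ + 0 = -⅙ ≈ -0.16667)
T*((z + 8)*(0 + 1)) + K = -12*(4 + 8)*(0 + 1) - ⅙ = -144 - ⅙ = -865/6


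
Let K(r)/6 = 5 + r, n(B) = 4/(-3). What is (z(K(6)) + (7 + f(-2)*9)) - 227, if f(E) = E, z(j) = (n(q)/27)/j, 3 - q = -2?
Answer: -636176/2673 ≈ -238.00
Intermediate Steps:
q = 5 (q = 3 - 1*(-2) = 3 + 2 = 5)
n(B) = -4/3 (n(B) = 4*(-1/3) = -4/3)
K(r) = 30 + 6*r (K(r) = 6*(5 + r) = 30 + 6*r)
z(j) = -4/(81*j) (z(j) = (-4/3/27)/j = (-4/3*1/27)/j = -4/(81*j))
(z(K(6)) + (7 + f(-2)*9)) - 227 = (-4/(81*(30 + 6*6)) + (7 - 2*9)) - 227 = (-4/(81*(30 + 36)) + (7 - 18)) - 227 = (-4/81/66 - 11) - 227 = (-4/81*1/66 - 11) - 227 = (-2/2673 - 11) - 227 = -29405/2673 - 227 = -636176/2673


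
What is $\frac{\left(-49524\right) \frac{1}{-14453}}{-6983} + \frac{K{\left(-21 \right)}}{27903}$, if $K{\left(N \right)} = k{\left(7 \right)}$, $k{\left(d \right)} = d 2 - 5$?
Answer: $- \frac{157846827}{938706205999} \approx -0.00016815$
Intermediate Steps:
$k{\left(d \right)} = -5 + 2 d$ ($k{\left(d \right)} = 2 d - 5 = -5 + 2 d$)
$K{\left(N \right)} = 9$ ($K{\left(N \right)} = -5 + 2 \cdot 7 = -5 + 14 = 9$)
$\frac{\left(-49524\right) \frac{1}{-14453}}{-6983} + \frac{K{\left(-21 \right)}}{27903} = \frac{\left(-49524\right) \frac{1}{-14453}}{-6983} + \frac{9}{27903} = \left(-49524\right) \left(- \frac{1}{14453}\right) \left(- \frac{1}{6983}\right) + 9 \cdot \frac{1}{27903} = \frac{49524}{14453} \left(- \frac{1}{6983}\right) + \frac{3}{9301} = - \frac{49524}{100925299} + \frac{3}{9301} = - \frac{157846827}{938706205999}$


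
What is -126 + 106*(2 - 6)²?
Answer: 1570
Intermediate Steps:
-126 + 106*(2 - 6)² = -126 + 106*(-4)² = -126 + 106*16 = -126 + 1696 = 1570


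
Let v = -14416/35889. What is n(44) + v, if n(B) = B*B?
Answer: 69466688/35889 ≈ 1935.6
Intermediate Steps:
n(B) = B**2
v = -14416/35889 (v = -14416*1/35889 = -14416/35889 ≈ -0.40168)
n(44) + v = 44**2 - 14416/35889 = 1936 - 14416/35889 = 69466688/35889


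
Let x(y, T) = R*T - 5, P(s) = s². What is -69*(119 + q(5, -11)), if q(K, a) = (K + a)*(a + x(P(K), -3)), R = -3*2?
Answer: -7383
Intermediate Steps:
R = -6
x(y, T) = -5 - 6*T (x(y, T) = -6*T - 5 = -5 - 6*T)
q(K, a) = (13 + a)*(K + a) (q(K, a) = (K + a)*(a + (-5 - 6*(-3))) = (K + a)*(a + (-5 + 18)) = (K + a)*(a + 13) = (K + a)*(13 + a) = (13 + a)*(K + a))
-69*(119 + q(5, -11)) = -69*(119 + ((-11)² + 13*5 + 13*(-11) + 5*(-11))) = -69*(119 + (121 + 65 - 143 - 55)) = -69*(119 - 12) = -69*107 = -7383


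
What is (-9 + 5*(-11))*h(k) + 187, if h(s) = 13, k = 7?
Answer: -645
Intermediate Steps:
(-9 + 5*(-11))*h(k) + 187 = (-9 + 5*(-11))*13 + 187 = (-9 - 55)*13 + 187 = -64*13 + 187 = -832 + 187 = -645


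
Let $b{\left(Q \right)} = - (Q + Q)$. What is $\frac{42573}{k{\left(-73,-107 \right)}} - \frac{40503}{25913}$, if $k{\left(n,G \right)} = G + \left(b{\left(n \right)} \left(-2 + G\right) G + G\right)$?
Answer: $- \frac{22618855201}{14706353064} \approx -1.538$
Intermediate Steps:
$b{\left(Q \right)} = - 2 Q$
$k{\left(n,G \right)} = 2 G - 2 G n \left(-2 + G\right)$ ($k{\left(n,G \right)} = G + \left(- 2 n \left(-2 + G\right) G + G\right) = G + \left(- 2 n G \left(-2 + G\right) + G\right) = G - \left(- G + 2 G n \left(-2 + G\right)\right) = 2 G - 2 G n \left(-2 + G\right)$)
$\frac{42573}{k{\left(-73,-107 \right)}} - \frac{40503}{25913} = \frac{42573}{2 \left(-107\right) \left(1 + 2 \left(-73\right) - \left(-107\right) \left(-73\right)\right)} - \frac{40503}{25913} = \frac{42573}{2 \left(-107\right) \left(1 - 146 - 7811\right)} - \frac{40503}{25913} = \frac{42573}{2 \left(-107\right) \left(-7956\right)} - \frac{40503}{25913} = \frac{42573}{1702584} - \frac{40503}{25913} = 42573 \cdot \frac{1}{1702584} - \frac{40503}{25913} = \frac{14191}{567528} - \frac{40503}{25913} = - \frac{22618855201}{14706353064}$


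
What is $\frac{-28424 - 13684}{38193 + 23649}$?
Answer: $- \frac{638}{937} \approx -0.6809$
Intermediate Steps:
$\frac{-28424 - 13684}{38193 + 23649} = - \frac{42108}{61842} = \left(-42108\right) \frac{1}{61842} = - \frac{638}{937}$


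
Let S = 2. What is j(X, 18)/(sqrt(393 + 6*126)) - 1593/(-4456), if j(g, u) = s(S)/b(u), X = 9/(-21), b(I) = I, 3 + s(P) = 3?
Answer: 1593/4456 ≈ 0.35750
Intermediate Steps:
s(P) = 0 (s(P) = -3 + 3 = 0)
X = -3/7 (X = 9*(-1/21) = -3/7 ≈ -0.42857)
j(g, u) = 0 (j(g, u) = 0/u = 0)
j(X, 18)/(sqrt(393 + 6*126)) - 1593/(-4456) = 0/(sqrt(393 + 6*126)) - 1593/(-4456) = 0/(sqrt(393 + 756)) - 1593*(-1/4456) = 0/(sqrt(1149)) + 1593/4456 = 0*(sqrt(1149)/1149) + 1593/4456 = 0 + 1593/4456 = 1593/4456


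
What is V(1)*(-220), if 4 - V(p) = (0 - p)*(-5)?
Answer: 220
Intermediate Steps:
V(p) = 4 - 5*p (V(p) = 4 - (0 - p)*(-5) = 4 - (-p)*(-5) = 4 - 5*p)
V(1)*(-220) = (4 - 5*1)*(-220) = (4 - 5)*(-220) = -1*(-220) = 220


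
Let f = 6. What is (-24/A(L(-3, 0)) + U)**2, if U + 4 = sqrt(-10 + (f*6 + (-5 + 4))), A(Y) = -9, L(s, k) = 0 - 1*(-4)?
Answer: 121/9 ≈ 13.444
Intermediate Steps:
L(s, k) = 4 (L(s, k) = 0 + 4 = 4)
U = 1 (U = -4 + sqrt(-10 + (6*6 + (-5 + 4))) = -4 + sqrt(-10 + (36 - 1)) = -4 + sqrt(-10 + 35) = -4 + sqrt(25) = -4 + 5 = 1)
(-24/A(L(-3, 0)) + U)**2 = (-24/(-9) + 1)**2 = (-24*(-1/9) + 1)**2 = (8/3 + 1)**2 = (11/3)**2 = 121/9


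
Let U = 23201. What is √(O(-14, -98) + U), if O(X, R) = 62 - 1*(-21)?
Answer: 2*√5821 ≈ 152.59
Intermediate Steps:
O(X, R) = 83 (O(X, R) = 62 + 21 = 83)
√(O(-14, -98) + U) = √(83 + 23201) = √23284 = 2*√5821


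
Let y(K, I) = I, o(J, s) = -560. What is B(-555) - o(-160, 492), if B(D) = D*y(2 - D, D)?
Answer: 308585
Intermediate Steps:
B(D) = D² (B(D) = D*D = D²)
B(-555) - o(-160, 492) = (-555)² - 1*(-560) = 308025 + 560 = 308585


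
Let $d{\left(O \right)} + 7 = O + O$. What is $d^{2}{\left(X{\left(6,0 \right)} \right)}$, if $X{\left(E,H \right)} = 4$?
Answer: $1$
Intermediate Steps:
$d{\left(O \right)} = -7 + 2 O$ ($d{\left(O \right)} = -7 + \left(O + O\right) = -7 + 2 O$)
$d^{2}{\left(X{\left(6,0 \right)} \right)} = \left(-7 + 2 \cdot 4\right)^{2} = \left(-7 + 8\right)^{2} = 1^{2} = 1$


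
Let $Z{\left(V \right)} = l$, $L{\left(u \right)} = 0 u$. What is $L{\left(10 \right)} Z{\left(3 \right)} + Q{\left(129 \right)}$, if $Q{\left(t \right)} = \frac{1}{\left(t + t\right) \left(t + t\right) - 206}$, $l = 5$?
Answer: $\frac{1}{66358} \approx 1.507 \cdot 10^{-5}$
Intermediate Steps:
$L{\left(u \right)} = 0$
$Z{\left(V \right)} = 5$
$Q{\left(t \right)} = \frac{1}{-206 + 4 t^{2}}$ ($Q{\left(t \right)} = \frac{1}{2 t 2 t - 206} = \frac{1}{4 t^{2} - 206} = \frac{1}{-206 + 4 t^{2}}$)
$L{\left(10 \right)} Z{\left(3 \right)} + Q{\left(129 \right)} = 0 \cdot 5 + \frac{1}{2 \left(-103 + 2 \cdot 129^{2}\right)} = 0 + \frac{1}{2 \left(-103 + 2 \cdot 16641\right)} = 0 + \frac{1}{2 \left(-103 + 33282\right)} = 0 + \frac{1}{2 \cdot 33179} = 0 + \frac{1}{2} \cdot \frac{1}{33179} = 0 + \frac{1}{66358} = \frac{1}{66358}$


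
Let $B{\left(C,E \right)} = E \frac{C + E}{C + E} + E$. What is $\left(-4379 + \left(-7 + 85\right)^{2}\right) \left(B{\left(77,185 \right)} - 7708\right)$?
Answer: $-12511290$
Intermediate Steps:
$B{\left(C,E \right)} = 2 E$ ($B{\left(C,E \right)} = E 1 + E = E + E = 2 E$)
$\left(-4379 + \left(-7 + 85\right)^{2}\right) \left(B{\left(77,185 \right)} - 7708\right) = \left(-4379 + \left(-7 + 85\right)^{2}\right) \left(2 \cdot 185 - 7708\right) = \left(-4379 + 78^{2}\right) \left(370 - 7708\right) = \left(-4379 + 6084\right) \left(-7338\right) = 1705 \left(-7338\right) = -12511290$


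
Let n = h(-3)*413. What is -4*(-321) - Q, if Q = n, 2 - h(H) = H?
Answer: -781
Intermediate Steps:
h(H) = 2 - H
n = 2065 (n = (2 - 1*(-3))*413 = (2 + 3)*413 = 5*413 = 2065)
Q = 2065
-4*(-321) - Q = -4*(-321) - 1*2065 = 1284 - 2065 = -781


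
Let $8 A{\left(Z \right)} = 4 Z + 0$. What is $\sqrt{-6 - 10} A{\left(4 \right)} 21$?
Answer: $168 i \approx 168.0 i$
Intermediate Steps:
$A{\left(Z \right)} = \frac{Z}{2}$ ($A{\left(Z \right)} = \frac{4 Z + 0}{8} = \frac{4 Z}{8} = \frac{Z}{2}$)
$\sqrt{-6 - 10} A{\left(4 \right)} 21 = \sqrt{-6 - 10} \cdot \frac{1}{2} \cdot 4 \cdot 21 = \sqrt{-16} \cdot 2 \cdot 21 = 4 i 2 \cdot 21 = 8 i 21 = 168 i$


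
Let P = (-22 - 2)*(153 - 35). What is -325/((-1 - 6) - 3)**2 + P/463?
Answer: -17347/1852 ≈ -9.3666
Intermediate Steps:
P = -2832 (P = -24*118 = -2832)
-325/((-1 - 6) - 3)**2 + P/463 = -325/((-1 - 6) - 3)**2 - 2832/463 = -325/(-7 - 3)**2 - 2832*1/463 = -325/((-10)**2) - 2832/463 = -325/100 - 2832/463 = -325*1/100 - 2832/463 = -13/4 - 2832/463 = -17347/1852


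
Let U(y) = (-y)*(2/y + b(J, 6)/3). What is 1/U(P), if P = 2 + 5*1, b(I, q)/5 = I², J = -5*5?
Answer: -3/21881 ≈ -0.00013711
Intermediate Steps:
J = -25
b(I, q) = 5*I²
P = 7 (P = 2 + 5 = 7)
U(y) = -y*(3125/3 + 2/y) (U(y) = (-y)*(2/y + (5*(-25)²)/3) = (-y)*(2/y + (5*625)*(⅓)) = (-y)*(2/y + 3125*(⅓)) = (-y)*(2/y + 3125/3) = (-y)*(3125/3 + 2/y) = -y*(3125/3 + 2/y))
1/U(P) = 1/(-2 - 3125/3*7) = 1/(-2 - 21875/3) = 1/(-21881/3) = -3/21881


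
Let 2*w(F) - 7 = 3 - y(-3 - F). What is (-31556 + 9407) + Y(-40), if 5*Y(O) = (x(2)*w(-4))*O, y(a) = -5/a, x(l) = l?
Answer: -22269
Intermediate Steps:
w(F) = 5 + 5/(2*(-3 - F)) (w(F) = 7/2 + (3 - (-5)/(-3 - F))/2 = 7/2 + (3 + 5/(-3 - F))/2 = 7/2 + (3/2 + 5/(2*(-3 - F))) = 5 + 5/(2*(-3 - F)))
Y(O) = 3*O (Y(O) = ((2*(5*(5 + 2*(-4))/(2*(3 - 4))))*O)/5 = ((2*((5/2)*(5 - 8)/(-1)))*O)/5 = ((2*((5/2)*(-1)*(-3)))*O)/5 = ((2*(15/2))*O)/5 = (15*O)/5 = 3*O)
(-31556 + 9407) + Y(-40) = (-31556 + 9407) + 3*(-40) = -22149 - 120 = -22269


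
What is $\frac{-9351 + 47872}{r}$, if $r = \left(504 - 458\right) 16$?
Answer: $\frac{38521}{736} \approx 52.338$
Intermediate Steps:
$r = 736$ ($r = \left(504 - 458\right) 16 = 46 \cdot 16 = 736$)
$\frac{-9351 + 47872}{r} = \frac{-9351 + 47872}{736} = 38521 \cdot \frac{1}{736} = \frac{38521}{736}$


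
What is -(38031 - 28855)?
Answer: -9176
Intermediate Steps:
-(38031 - 28855) = -1*9176 = -9176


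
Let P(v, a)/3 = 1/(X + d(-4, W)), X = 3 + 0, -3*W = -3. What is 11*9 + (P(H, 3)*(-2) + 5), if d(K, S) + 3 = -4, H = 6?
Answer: 211/2 ≈ 105.50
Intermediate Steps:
W = 1 (W = -1/3*(-3) = 1)
d(K, S) = -7 (d(K, S) = -3 - 4 = -7)
X = 3
P(v, a) = -3/4 (P(v, a) = 3/(3 - 7) = 3/(-4) = 3*(-1/4) = -3/4)
11*9 + (P(H, 3)*(-2) + 5) = 11*9 + (-3/4*(-2) + 5) = 99 + (3/2 + 5) = 99 + 13/2 = 211/2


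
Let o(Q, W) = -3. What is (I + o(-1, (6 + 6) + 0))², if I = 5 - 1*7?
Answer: 25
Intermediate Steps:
I = -2 (I = 5 - 7 = -2)
(I + o(-1, (6 + 6) + 0))² = (-2 - 3)² = (-5)² = 25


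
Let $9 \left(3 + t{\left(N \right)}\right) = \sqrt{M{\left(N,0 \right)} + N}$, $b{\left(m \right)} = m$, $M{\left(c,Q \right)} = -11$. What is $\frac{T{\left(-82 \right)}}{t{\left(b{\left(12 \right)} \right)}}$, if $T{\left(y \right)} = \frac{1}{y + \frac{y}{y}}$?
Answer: $\frac{1}{234} \approx 0.0042735$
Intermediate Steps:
$T{\left(y \right)} = \frac{1}{1 + y}$ ($T{\left(y \right)} = \frac{1}{y + 1} = \frac{1}{1 + y}$)
$t{\left(N \right)} = -3 + \frac{\sqrt{-11 + N}}{9}$
$\frac{T{\left(-82 \right)}}{t{\left(b{\left(12 \right)} \right)}} = \frac{1}{\left(1 - 82\right) \left(-3 + \frac{\sqrt{-11 + 12}}{9}\right)} = \frac{1}{\left(-81\right) \left(-3 + \frac{\sqrt{1}}{9}\right)} = - \frac{1}{81 \left(-3 + \frac{1}{9} \cdot 1\right)} = - \frac{1}{81 \left(-3 + \frac{1}{9}\right)} = - \frac{1}{81 \left(- \frac{26}{9}\right)} = \left(- \frac{1}{81}\right) \left(- \frac{9}{26}\right) = \frac{1}{234}$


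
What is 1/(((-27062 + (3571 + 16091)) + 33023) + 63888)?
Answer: 1/89511 ≈ 1.1172e-5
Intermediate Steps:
1/(((-27062 + (3571 + 16091)) + 33023) + 63888) = 1/(((-27062 + 19662) + 33023) + 63888) = 1/((-7400 + 33023) + 63888) = 1/(25623 + 63888) = 1/89511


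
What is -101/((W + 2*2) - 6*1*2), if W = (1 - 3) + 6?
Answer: 101/4 ≈ 25.250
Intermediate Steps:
W = 4 (W = -2 + 6 = 4)
-101/((W + 2*2) - 6*1*2) = -101/((4 + 2*2) - 6*1*2) = -101/((4 + 4) - 6*2) = -101/(8 - 12) = -101/(-4) = -101*(-¼) = 101/4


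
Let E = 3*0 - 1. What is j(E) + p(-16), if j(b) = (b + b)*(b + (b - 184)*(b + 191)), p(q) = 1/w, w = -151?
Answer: 10615601/151 ≈ 70302.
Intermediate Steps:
E = -1 (E = 0 - 1 = -1)
p(q) = -1/151 (p(q) = 1/(-151) = -1/151)
j(b) = 2*b*(b + (-184 + b)*(191 + b)) (j(b) = (2*b)*(b + (-184 + b)*(191 + b)) = 2*b*(b + (-184 + b)*(191 + b)))
j(E) + p(-16) = 2*(-1)*(-35144 + (-1)² + 8*(-1)) - 1/151 = 2*(-1)*(-35144 + 1 - 8) - 1/151 = 2*(-1)*(-35151) - 1/151 = 70302 - 1/151 = 10615601/151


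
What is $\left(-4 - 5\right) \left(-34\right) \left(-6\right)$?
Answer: $-1836$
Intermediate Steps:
$\left(-4 - 5\right) \left(-34\right) \left(-6\right) = \left(-9\right) \left(-34\right) \left(-6\right) = 306 \left(-6\right) = -1836$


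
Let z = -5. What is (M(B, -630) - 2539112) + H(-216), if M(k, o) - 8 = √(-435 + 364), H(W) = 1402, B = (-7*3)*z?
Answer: -2537702 + I*√71 ≈ -2.5377e+6 + 8.4261*I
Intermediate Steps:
B = 105 (B = -7*3*(-5) = -21*(-5) = 105)
M(k, o) = 8 + I*√71 (M(k, o) = 8 + √(-435 + 364) = 8 + √(-71) = 8 + I*√71)
(M(B, -630) - 2539112) + H(-216) = ((8 + I*√71) - 2539112) + 1402 = (-2539104 + I*√71) + 1402 = -2537702 + I*√71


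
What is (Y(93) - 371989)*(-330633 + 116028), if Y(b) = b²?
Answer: 77974580700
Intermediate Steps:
(Y(93) - 371989)*(-330633 + 116028) = (93² - 371989)*(-330633 + 116028) = (8649 - 371989)*(-214605) = -363340*(-214605) = 77974580700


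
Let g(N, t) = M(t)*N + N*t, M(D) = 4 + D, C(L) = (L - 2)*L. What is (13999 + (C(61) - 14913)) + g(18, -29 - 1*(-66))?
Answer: 4089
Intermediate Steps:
C(L) = L*(-2 + L) (C(L) = (-2 + L)*L = L*(-2 + L))
g(N, t) = N*t + N*(4 + t) (g(N, t) = (4 + t)*N + N*t = N*(4 + t) + N*t = N*t + N*(4 + t))
(13999 + (C(61) - 14913)) + g(18, -29 - 1*(-66)) = (13999 + (61*(-2 + 61) - 14913)) + 2*18*(2 + (-29 - 1*(-66))) = (13999 + (61*59 - 14913)) + 2*18*(2 + (-29 + 66)) = (13999 + (3599 - 14913)) + 2*18*(2 + 37) = (13999 - 11314) + 2*18*39 = 2685 + 1404 = 4089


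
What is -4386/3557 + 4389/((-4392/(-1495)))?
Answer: 7773395941/5207448 ≈ 1492.7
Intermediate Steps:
-4386/3557 + 4389/((-4392/(-1495))) = -4386*1/3557 + 4389/((-4392*(-1/1495))) = -4386/3557 + 4389/(4392/1495) = -4386/3557 + 4389*(1495/4392) = -4386/3557 + 2187185/1464 = 7773395941/5207448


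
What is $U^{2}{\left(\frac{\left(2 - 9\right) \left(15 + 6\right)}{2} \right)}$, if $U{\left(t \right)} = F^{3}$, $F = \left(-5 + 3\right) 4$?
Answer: $262144$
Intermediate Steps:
$F = -8$ ($F = \left(-2\right) 4 = -8$)
$U{\left(t \right)} = -512$ ($U{\left(t \right)} = \left(-8\right)^{3} = -512$)
$U^{2}{\left(\frac{\left(2 - 9\right) \left(15 + 6\right)}{2} \right)} = \left(-512\right)^{2} = 262144$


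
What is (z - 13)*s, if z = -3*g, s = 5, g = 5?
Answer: -140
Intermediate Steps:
z = -15 (z = -3*5 = -15)
(z - 13)*s = (-15 - 13)*5 = -28*5 = -140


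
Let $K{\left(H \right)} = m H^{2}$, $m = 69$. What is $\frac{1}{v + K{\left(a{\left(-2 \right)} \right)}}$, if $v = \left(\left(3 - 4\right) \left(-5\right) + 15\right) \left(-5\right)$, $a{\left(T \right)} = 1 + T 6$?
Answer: $\frac{1}{8249} \approx 0.00012123$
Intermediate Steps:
$a{\left(T \right)} = 1 + 6 T$
$K{\left(H \right)} = 69 H^{2}$
$v = -100$ ($v = \left(\left(-1\right) \left(-5\right) + 15\right) \left(-5\right) = \left(5 + 15\right) \left(-5\right) = 20 \left(-5\right) = -100$)
$\frac{1}{v + K{\left(a{\left(-2 \right)} \right)}} = \frac{1}{-100 + 69 \left(1 + 6 \left(-2\right)\right)^{2}} = \frac{1}{-100 + 69 \left(1 - 12\right)^{2}} = \frac{1}{-100 + 69 \left(-11\right)^{2}} = \frac{1}{-100 + 69 \cdot 121} = \frac{1}{-100 + 8349} = \frac{1}{8249}$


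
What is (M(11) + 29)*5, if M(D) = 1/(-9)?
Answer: 1300/9 ≈ 144.44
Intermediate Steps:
M(D) = -1/9
(M(11) + 29)*5 = (-1/9 + 29)*5 = (260/9)*5 = 1300/9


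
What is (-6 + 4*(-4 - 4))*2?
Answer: -76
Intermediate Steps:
(-6 + 4*(-4 - 4))*2 = (-6 + 4*(-8))*2 = (-6 - 32)*2 = -38*2 = -76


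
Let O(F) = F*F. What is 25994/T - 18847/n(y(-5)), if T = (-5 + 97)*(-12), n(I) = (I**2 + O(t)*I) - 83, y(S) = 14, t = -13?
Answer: -42623107/1368408 ≈ -31.148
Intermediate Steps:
O(F) = F**2
n(I) = -83 + I**2 + 169*I (n(I) = (I**2 + (-13)**2*I) - 83 = (I**2 + 169*I) - 83 = -83 + I**2 + 169*I)
T = -1104 (T = 92*(-12) = -1104)
25994/T - 18847/n(y(-5)) = 25994/(-1104) - 18847/(-83 + 14**2 + 169*14) = 25994*(-1/1104) - 18847/(-83 + 196 + 2366) = -12997/552 - 18847/2479 = -42623107/1368408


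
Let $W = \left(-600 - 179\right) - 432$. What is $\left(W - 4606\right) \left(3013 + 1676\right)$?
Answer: $-27275913$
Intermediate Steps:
$W = -1211$ ($W = -779 - 432 = -1211$)
$\left(W - 4606\right) \left(3013 + 1676\right) = \left(-1211 - 4606\right) \left(3013 + 1676\right) = \left(-5817\right) 4689 = -27275913$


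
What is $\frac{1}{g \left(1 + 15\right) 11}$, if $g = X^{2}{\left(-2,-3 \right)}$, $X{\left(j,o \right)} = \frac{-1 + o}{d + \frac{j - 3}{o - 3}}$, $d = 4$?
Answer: $\frac{841}{101376} \approx 0.0082958$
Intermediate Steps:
$X{\left(j,o \right)} = \frac{-1 + o}{4 + \frac{-3 + j}{-3 + o}}$ ($X{\left(j,o \right)} = \frac{-1 + o}{4 + \frac{j - 3}{o - 3}} = \frac{-1 + o}{4 + \frac{-3 + j}{-3 + o}}$)
$g = \frac{576}{841}$ ($g = \left(\frac{3 + \left(-3\right)^{2} - -12}{-15 - 2 + 4 \left(-3\right)}\right)^{2} = \left(\frac{3 + 9 + 12}{-15 - 2 - 12}\right)^{2} = \left(\frac{1}{-29} \cdot 24\right)^{2} = \left(\left(- \frac{1}{29}\right) 24\right)^{2} = \left(- \frac{24}{29}\right)^{2} = \frac{576}{841} \approx 0.6849$)
$\frac{1}{g \left(1 + 15\right) 11} = \frac{1}{\frac{576}{841} \left(1 + 15\right) 11} = \frac{1}{\frac{576}{841} \cdot 16 \cdot 11} = \frac{1}{\frac{576}{841} \cdot 176} = \frac{1}{\frac{101376}{841}} = \frac{841}{101376}$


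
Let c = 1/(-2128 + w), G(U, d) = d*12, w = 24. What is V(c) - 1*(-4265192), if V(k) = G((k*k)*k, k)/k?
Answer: 4265204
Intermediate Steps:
G(U, d) = 12*d
c = -1/2104 (c = 1/(-2128 + 24) = 1/(-2104) = -1/2104 ≈ -0.00047529)
V(k) = 12 (V(k) = (12*k)/k = 12)
V(c) - 1*(-4265192) = 12 - 1*(-4265192) = 12 + 4265192 = 4265204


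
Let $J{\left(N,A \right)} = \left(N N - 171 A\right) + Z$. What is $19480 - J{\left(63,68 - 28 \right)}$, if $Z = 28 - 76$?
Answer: $22399$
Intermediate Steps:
$Z = -48$ ($Z = 28 - 76 = -48$)
$J{\left(N,A \right)} = -48 + N^{2} - 171 A$ ($J{\left(N,A \right)} = \left(N N - 171 A\right) - 48 = \left(N^{2} - 171 A\right) - 48 = -48 + N^{2} - 171 A$)
$19480 - J{\left(63,68 - 28 \right)} = 19480 - \left(-48 + 63^{2} - 171 \left(68 - 28\right)\right) = 19480 - \left(-48 + 3969 - 6840\right) = 19480 - -2919 = 19480 + 2919 = 22399$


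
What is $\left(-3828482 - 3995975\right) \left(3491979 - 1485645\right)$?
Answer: $-15698474110638$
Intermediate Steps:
$\left(-3828482 - 3995975\right) \left(3491979 - 1485645\right) = \left(-7824457\right) 2006334 = -15698474110638$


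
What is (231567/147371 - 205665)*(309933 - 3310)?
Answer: -1327626127622172/21053 ≈ -6.3061e+10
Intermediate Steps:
(231567/147371 - 205665)*(309933 - 3310) = (231567*(1/147371) - 205665)*306623 = (33081/21053 - 205665)*306623 = -4329832164/21053*306623 = -1327626127622172/21053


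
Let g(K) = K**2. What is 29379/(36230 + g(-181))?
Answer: 9793/22997 ≈ 0.42584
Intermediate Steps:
29379/(36230 + g(-181)) = 29379/(36230 + (-181)**2) = 29379/(36230 + 32761) = 29379/68991 = 29379*(1/68991) = 9793/22997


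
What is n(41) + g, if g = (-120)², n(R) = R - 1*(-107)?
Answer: 14548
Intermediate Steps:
n(R) = 107 + R (n(R) = R + 107 = 107 + R)
g = 14400
n(41) + g = (107 + 41) + 14400 = 148 + 14400 = 14548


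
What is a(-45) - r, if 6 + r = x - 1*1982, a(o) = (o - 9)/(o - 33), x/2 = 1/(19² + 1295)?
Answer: 21406271/10764 ≈ 1988.7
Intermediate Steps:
x = 1/828 (x = 2/(19² + 1295) = 2/(361 + 1295) = 2/1656 = 2*(1/1656) = 1/828 ≈ 0.0012077)
a(o) = (-9 + o)/(-33 + o)
r = -1646063/828 (r = -6 + (1/828 - 1*1982) = -6 + (1/828 - 1982) = -6 - 1641095/828 = -1646063/828 ≈ -1988.0)
a(-45) - r = (-9 - 45)/(-33 - 45) - 1*(-1646063/828) = -54/(-78) + 1646063/828 = -1/78*(-54) + 1646063/828 = 9/13 + 1646063/828 = 21406271/10764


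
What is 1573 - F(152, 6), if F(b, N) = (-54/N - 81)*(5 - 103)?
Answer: -7247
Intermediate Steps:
F(b, N) = 7938 + 5292/N (F(b, N) = (-81 - 54/N)*(-98) = 7938 + 5292/N)
1573 - F(152, 6) = 1573 - (7938 + 5292/6) = 1573 - (7938 + 5292*(⅙)) = 1573 - (7938 + 882) = 1573 - 1*8820 = 1573 - 8820 = -7247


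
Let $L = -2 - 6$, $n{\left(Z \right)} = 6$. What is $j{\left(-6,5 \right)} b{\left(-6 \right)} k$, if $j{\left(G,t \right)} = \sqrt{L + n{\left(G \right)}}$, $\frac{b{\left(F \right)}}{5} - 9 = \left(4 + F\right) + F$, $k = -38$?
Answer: $- 190 i \sqrt{2} \approx - 268.7 i$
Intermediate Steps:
$b{\left(F \right)} = 65 + 10 F$ ($b{\left(F \right)} = 45 + 5 \left(\left(4 + F\right) + F\right) = 45 + 5 \left(4 + 2 F\right) = 45 + \left(20 + 10 F\right) = 65 + 10 F$)
$L = -8$ ($L = -2 - 6 = -8$)
$j{\left(G,t \right)} = i \sqrt{2}$ ($j{\left(G,t \right)} = \sqrt{-8 + 6} = \sqrt{-2} = i \sqrt{2}$)
$j{\left(-6,5 \right)} b{\left(-6 \right)} k = i \sqrt{2} \left(65 + 10 \left(-6\right)\right) \left(-38\right) = i \sqrt{2} \left(65 - 60\right) \left(-38\right) = i \sqrt{2} \cdot 5 \left(-38\right) = 5 i \sqrt{2} \left(-38\right) = - 190 i \sqrt{2}$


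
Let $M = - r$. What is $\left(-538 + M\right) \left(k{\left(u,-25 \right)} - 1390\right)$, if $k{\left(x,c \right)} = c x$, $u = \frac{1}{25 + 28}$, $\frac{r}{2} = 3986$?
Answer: $\frac{627144450}{53} \approx 1.1833 \cdot 10^{7}$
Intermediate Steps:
$r = 7972$ ($r = 2 \cdot 3986 = 7972$)
$u = \frac{1}{53} \approx 0.018868$
$M = -7972$ ($M = \left(-1\right) 7972 = -7972$)
$\left(-538 + M\right) \left(k{\left(u,-25 \right)} - 1390\right) = \left(-538 - 7972\right) \left(\left(-25\right) \frac{1}{53} - 1390\right) = - 8510 \left(- \frac{25}{53} - 1390\right) = \left(-8510\right) \left(- \frac{73695}{53}\right) = \frac{627144450}{53}$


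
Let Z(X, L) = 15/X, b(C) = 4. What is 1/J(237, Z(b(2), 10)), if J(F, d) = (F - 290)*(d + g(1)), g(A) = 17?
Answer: -4/4399 ≈ -0.00090930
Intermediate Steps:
J(F, d) = (-290 + F)*(17 + d) (J(F, d) = (F - 290)*(d + 17) = (-290 + F)*(17 + d))
1/J(237, Z(b(2), 10)) = 1/(-4930 - 4350/4 + 17*237 + 237*(15/4)) = 1/(-4930 - 4350/4 + 4029 + 237*(15*(¼))) = 1/(-4930 - 290*15/4 + 4029 + 237*(15/4)) = 1/(-4930 - 2175/2 + 4029 + 3555/4) = 1/(-4399/4) = -4/4399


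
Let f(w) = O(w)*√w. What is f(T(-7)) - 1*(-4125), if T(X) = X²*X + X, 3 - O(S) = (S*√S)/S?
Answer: 4475 + 15*I*√14 ≈ 4475.0 + 56.125*I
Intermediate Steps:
O(S) = 3 - √S (O(S) = 3 - S*√S/S = 3 - S^(3/2)/S = 3 - √S)
T(X) = X + X³ (T(X) = X³ + X = X + X³)
f(w) = √w*(3 - √w) (f(w) = (3 - √w)*√w = √w*(3 - √w))
f(T(-7)) - 1*(-4125) = (-(-7 + (-7)³) + 3*√(-7 + (-7)³)) - 1*(-4125) = (-(-7 - 343) + 3*√(-7 - 343)) + 4125 = (-1*(-350) + 3*√(-350)) + 4125 = (350 + 3*(5*I*√14)) + 4125 = (350 + 15*I*√14) + 4125 = 4475 + 15*I*√14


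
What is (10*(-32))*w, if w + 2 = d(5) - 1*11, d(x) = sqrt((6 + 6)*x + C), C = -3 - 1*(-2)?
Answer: 4160 - 320*sqrt(59) ≈ 1702.0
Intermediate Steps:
C = -1 (C = -3 + 2 = -1)
d(x) = sqrt(-1 + 12*x) (d(x) = sqrt((6 + 6)*x - 1) = sqrt(12*x - 1) = sqrt(-1 + 12*x))
w = -13 + sqrt(59) (w = -2 + (sqrt(-1 + 12*5) - 1*11) = -2 + (sqrt(-1 + 60) - 11) = -2 + (sqrt(59) - 11) = -2 + (-11 + sqrt(59)) = -13 + sqrt(59) ≈ -5.3189)
(10*(-32))*w = (10*(-32))*(-13 + sqrt(59)) = -320*(-13 + sqrt(59)) = 4160 - 320*sqrt(59)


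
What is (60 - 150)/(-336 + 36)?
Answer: 3/10 ≈ 0.30000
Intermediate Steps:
(60 - 150)/(-336 + 36) = -90/(-300) = -90*(-1/300) = 3/10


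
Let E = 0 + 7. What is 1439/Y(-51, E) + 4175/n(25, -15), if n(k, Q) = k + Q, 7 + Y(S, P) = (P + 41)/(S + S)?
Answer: 57119/254 ≈ 224.88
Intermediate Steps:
E = 7
Y(S, P) = -7 + (41 + P)/(2*S) (Y(S, P) = -7 + (P + 41)/(S + S) = -7 + (41 + P)/((2*S)) = -7 + (41 + P)*(1/(2*S)) = -7 + (41 + P)/(2*S))
n(k, Q) = Q + k
1439/Y(-51, E) + 4175/n(25, -15) = 1439/(((½)*(41 + 7 - 14*(-51))/(-51))) + 4175/(-15 + 25) = 1439/(((½)*(-1/51)*(41 + 7 + 714))) + 4175/10 = 1439/(((½)*(-1/51)*762)) + 4175*(⅒) = 1439/(-127/17) + 835/2 = 1439*(-17/127) + 835/2 = -24463/127 + 835/2 = 57119/254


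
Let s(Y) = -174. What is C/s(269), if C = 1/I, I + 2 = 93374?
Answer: -1/16246728 ≈ -6.1551e-8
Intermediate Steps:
I = 93372 (I = -2 + 93374 = 93372)
C = 1/93372 ≈ 1.0710e-5
C/s(269) = (1/93372)/(-174) = (1/93372)*(-1/174) = -1/16246728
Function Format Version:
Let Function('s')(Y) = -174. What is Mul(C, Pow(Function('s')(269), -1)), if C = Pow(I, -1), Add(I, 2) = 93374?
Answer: Rational(-1, 16246728) ≈ -6.1551e-8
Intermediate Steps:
I = 93372 (I = Add(-2, 93374) = 93372)
C = Rational(1, 93372) (C = Pow(93372, -1) = Rational(1, 93372) ≈ 1.0710e-5)
Mul(C, Pow(Function('s')(269), -1)) = Mul(Rational(1, 93372), Pow(-174, -1)) = Mul(Rational(1, 93372), Rational(-1, 174)) = Rational(-1, 16246728)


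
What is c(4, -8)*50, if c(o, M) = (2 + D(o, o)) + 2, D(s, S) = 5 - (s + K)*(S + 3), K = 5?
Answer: -2700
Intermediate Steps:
D(s, S) = 5 - (3 + S)*(5 + s) (D(s, S) = 5 - (s + 5)*(S + 3) = 5 - (5 + s)*(3 + S) = 5 - (3 + S)*(5 + s))
c(o, M) = -6 - o² - 8*o (c(o, M) = (2 + (-10 - 5*o - 3*o - o*o)) + 2 = (2 + (-10 - 5*o - 3*o - o²)) + 2 = (2 + (-10 - o² - 8*o)) + 2 = (-8 - o² - 8*o) + 2 = -6 - o² - 8*o)
c(4, -8)*50 = (-6 - 1*4² - 8*4)*50 = (-6 - 1*16 - 32)*50 = (-6 - 16 - 32)*50 = -54*50 = -2700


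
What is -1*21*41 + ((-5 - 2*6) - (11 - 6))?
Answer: -883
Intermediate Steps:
-1*21*41 + ((-5 - 2*6) - (11 - 6)) = -21*41 + ((-5 - 12) - 1*5) = -861 + (-17 - 5) = -861 - 22 = -883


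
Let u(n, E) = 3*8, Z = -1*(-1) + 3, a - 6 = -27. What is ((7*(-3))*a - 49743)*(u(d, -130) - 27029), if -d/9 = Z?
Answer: 1331400510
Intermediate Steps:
a = -21 (a = 6 - 27 = -21)
Z = 4 (Z = 1 + 3 = 4)
d = -36 (d = -9*4 = -36)
u(n, E) = 24
((7*(-3))*a - 49743)*(u(d, -130) - 27029) = ((7*(-3))*(-21) - 49743)*(24 - 27029) = (-21*(-21) - 49743)*(-27005) = (441 - 49743)*(-27005) = -49302*(-27005) = 1331400510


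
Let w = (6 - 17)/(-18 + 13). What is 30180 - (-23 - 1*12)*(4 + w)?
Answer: 30397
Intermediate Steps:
w = 11/5 (w = -11/(-5) = -11*(-1/5) = 11/5 ≈ 2.2000)
30180 - (-23 - 1*12)*(4 + w) = 30180 - (-23 - 1*12)*(4 + 11/5) = 30180 - (-23 - 12)*31/5 = 30180 - (-35)*31/5 = 30180 - 1*(-217) = 30180 + 217 = 30397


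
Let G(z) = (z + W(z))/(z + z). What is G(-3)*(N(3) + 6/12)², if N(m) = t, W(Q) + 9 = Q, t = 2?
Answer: 125/8 ≈ 15.625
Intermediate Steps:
W(Q) = -9 + Q
N(m) = 2
G(z) = (-9 + 2*z)/(2*z) (G(z) = (z + (-9 + z))/(z + z) = (-9 + 2*z)/((2*z)) = (-9 + 2*z)*(1/(2*z)) = (-9 + 2*z)/(2*z))
G(-3)*(N(3) + 6/12)² = ((-9/2 - 3)/(-3))*(2 + 6/12)² = (-⅓*(-15/2))*(2 + 6*(1/12))² = 5*(2 + ½)²/2 = 5*(5/2)²/2 = (5/2)*(25/4) = 125/8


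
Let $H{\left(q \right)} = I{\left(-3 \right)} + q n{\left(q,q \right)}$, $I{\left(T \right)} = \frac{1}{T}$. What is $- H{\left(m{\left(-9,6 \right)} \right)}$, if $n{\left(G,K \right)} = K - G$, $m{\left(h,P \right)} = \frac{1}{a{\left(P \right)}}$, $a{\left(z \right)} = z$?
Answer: $\frac{1}{3} \approx 0.33333$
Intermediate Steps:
$m{\left(h,P \right)} = \frac{1}{P}$
$H{\left(q \right)} = - \frac{1}{3}$ ($H{\left(q \right)} = \frac{1}{-3} + q \left(q - q\right) = - \frac{1}{3} + q 0 = - \frac{1}{3} + 0 = - \frac{1}{3}$)
$- H{\left(m{\left(-9,6 \right)} \right)} = \left(-1\right) \left(- \frac{1}{3}\right) = \frac{1}{3}$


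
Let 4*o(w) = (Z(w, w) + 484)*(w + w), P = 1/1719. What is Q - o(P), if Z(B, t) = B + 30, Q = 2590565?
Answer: 15310036202363/5909922 ≈ 2.5906e+6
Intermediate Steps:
P = 1/1719 ≈ 0.00058173
Z(B, t) = 30 + B
o(w) = w*(514 + w)/2 (o(w) = (((30 + w) + 484)*(w + w))/4 = ((514 + w)*(2*w))/4 = (2*w*(514 + w))/4 = w*(514 + w)/2)
Q - o(P) = 2590565 - (514 + 1/1719)/(2*1719) = 2590565 - 883567/(2*1719*1719) = 2590565 - 1*883567/5909922 = 2590565 - 883567/5909922 = 15310036202363/5909922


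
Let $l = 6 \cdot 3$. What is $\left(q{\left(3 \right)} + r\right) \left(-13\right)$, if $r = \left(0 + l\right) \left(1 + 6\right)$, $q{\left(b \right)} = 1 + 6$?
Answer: $-1729$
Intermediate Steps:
$q{\left(b \right)} = 7$
$l = 18$
$r = 126$ ($r = \left(0 + 18\right) \left(1 + 6\right) = 18 \cdot 7 = 126$)
$\left(q{\left(3 \right)} + r\right) \left(-13\right) = \left(7 + 126\right) \left(-13\right) = 133 \left(-13\right) = -1729$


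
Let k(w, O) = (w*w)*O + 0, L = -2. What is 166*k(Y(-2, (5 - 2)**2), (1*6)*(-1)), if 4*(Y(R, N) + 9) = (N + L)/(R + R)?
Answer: -5677449/64 ≈ -88710.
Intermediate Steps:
Y(R, N) = -9 + (-2 + N)/(8*R) (Y(R, N) = -9 + ((N - 2)/(R + R))/4 = -9 + ((-2 + N)/((2*R)))/4 = -9 + ((-2 + N)*(1/(2*R)))/4 = -9 + ((-2 + N)/(2*R))/4 = -9 + (-2 + N)/(8*R))
k(w, O) = O*w**2 (k(w, O) = w**2*O + 0 = O*w**2 + 0 = O*w**2)
166*k(Y(-2, (5 - 2)**2), (1*6)*(-1)) = 166*(((1*6)*(-1))*((1/8)*(-2 + (5 - 2)**2 - 72*(-2))/(-2))**2) = 166*((6*(-1))*((1/8)*(-1/2)*(-2 + 3**2 + 144))**2) = 166*(-6*(-2 + 9 + 144)**2/256) = 166*(-6*((1/8)*(-1/2)*151)**2) = 166*(-6*(-151/16)**2) = 166*(-6*22801/256) = 166*(-68403/128) = -5677449/64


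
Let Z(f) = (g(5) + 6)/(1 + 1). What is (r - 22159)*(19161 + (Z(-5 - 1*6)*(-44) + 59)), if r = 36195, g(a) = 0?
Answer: 267919168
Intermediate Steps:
Z(f) = 3 (Z(f) = (0 + 6)/(1 + 1) = 6/2 = 6*(½) = 3)
(r - 22159)*(19161 + (Z(-5 - 1*6)*(-44) + 59)) = (36195 - 22159)*(19161 + (3*(-44) + 59)) = 14036*(19161 + (-132 + 59)) = 14036*(19161 - 73) = 14036*19088 = 267919168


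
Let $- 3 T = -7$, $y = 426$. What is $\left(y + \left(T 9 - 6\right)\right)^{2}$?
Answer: $194481$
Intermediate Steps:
$T = \frac{7}{3}$ ($T = \left(- \frac{1}{3}\right) \left(-7\right) = \frac{7}{3} \approx 2.3333$)
$\left(y + \left(T 9 - 6\right)\right)^{2} = \left(426 + \left(\frac{7}{3} \cdot 9 - 6\right)\right)^{2} = \left(426 + \left(21 - 6\right)\right)^{2} = \left(426 + 15\right)^{2} = 441^{2} = 194481$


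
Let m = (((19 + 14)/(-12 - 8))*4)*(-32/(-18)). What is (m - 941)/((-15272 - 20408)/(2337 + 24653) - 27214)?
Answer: 38571409/1101812310 ≈ 0.035007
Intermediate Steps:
m = -176/15 (m = ((33/(-20))*4)*(-32*(-1/18)) = ((33*(-1/20))*4)*(16/9) = -33/20*4*(16/9) = -33/5*16/9 = -176/15 ≈ -11.733)
(m - 941)/((-15272 - 20408)/(2337 + 24653) - 27214) = (-176/15 - 941)/((-15272 - 20408)/(2337 + 24653) - 27214) = -14291/(15*(-35680/26990 - 27214)) = -14291/(15*(-35680*1/26990 - 27214)) = -14291/(15*(-3568/2699 - 27214)) = -14291/(15*(-73454154/2699)) = -14291/15*(-2699/73454154) = 38571409/1101812310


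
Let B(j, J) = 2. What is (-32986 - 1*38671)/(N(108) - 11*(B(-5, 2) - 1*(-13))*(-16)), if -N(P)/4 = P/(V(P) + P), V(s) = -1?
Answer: -7667299/282048 ≈ -27.184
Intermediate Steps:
N(P) = -4*P/(-1 + P)
(-32986 - 1*38671)/(N(108) - 11*(B(-5, 2) - 1*(-13))*(-16)) = (-32986 - 1*38671)/(-4*108/(-1 + 108) - 11*(2 - 1*(-13))*(-16)) = (-32986 - 38671)/(-4*108/107 - 11*(2 + 13)*(-16)) = -71657/(-4*108*1/107 - 11*15*(-16)) = -71657/(-432/107 - 165*(-16)) = -71657/(-432/107 + 2640) = -71657/282048/107 = -71657*107/282048 = -7667299/282048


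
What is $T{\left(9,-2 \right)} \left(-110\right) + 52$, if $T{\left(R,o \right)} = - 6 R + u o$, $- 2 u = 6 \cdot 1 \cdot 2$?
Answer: $4672$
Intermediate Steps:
$u = -6$ ($u = - \frac{6 \cdot 1 \cdot 2}{2} = - \frac{6 \cdot 2}{2} = \left(- \frac{1}{2}\right) 12 = -6$)
$T{\left(R,o \right)} = - 6 R - 6 o$
$T{\left(9,-2 \right)} \left(-110\right) + 52 = \left(\left(-6\right) 9 - -12\right) \left(-110\right) + 52 = \left(-54 + 12\right) \left(-110\right) + 52 = \left(-42\right) \left(-110\right) + 52 = 4620 + 52 = 4672$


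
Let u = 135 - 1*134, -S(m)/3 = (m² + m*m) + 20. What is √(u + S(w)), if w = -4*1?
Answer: I*√155 ≈ 12.45*I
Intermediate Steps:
w = -4
S(m) = -60 - 6*m² (S(m) = -3*((m² + m*m) + 20) = -3*((m² + m²) + 20) = -3*(2*m² + 20) = -3*(20 + 2*m²) = -60 - 6*m²)
u = 1 (u = 135 - 134 = 1)
√(u + S(w)) = √(1 + (-60 - 6*(-4)²)) = √(1 + (-60 - 6*16)) = √(1 + (-60 - 96)) = √(1 - 156) = √(-155) = I*√155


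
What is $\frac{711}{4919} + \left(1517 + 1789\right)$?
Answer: $\frac{16262925}{4919} \approx 3306.1$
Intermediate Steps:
$\frac{711}{4919} + \left(1517 + 1789\right) = 711 \cdot \frac{1}{4919} + 3306 = \frac{711}{4919} + 3306 = \frac{16262925}{4919}$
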